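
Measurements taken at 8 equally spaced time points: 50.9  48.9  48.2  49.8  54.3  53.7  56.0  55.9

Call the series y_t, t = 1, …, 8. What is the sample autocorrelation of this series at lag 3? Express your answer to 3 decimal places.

-0.161

Mean ȳ = (50.9 + 48.9 + 48.2 + 49.8 + 54.3 + 53.7 + 56.0 + 55.9)/8 = 52.2125
Deviations from mean: -1.3125, -3.3125, -4.0125, -2.4125, 2.0875, 1.4875, 3.7875, 3.6875
Σ(y_t−ȳ)(y_{t+3}−ȳ) = (3.1664) + (-6.9148) + (-5.9686) + (-9.1373) + (7.6977) = -11.1567
Denominator Σ(y_t−ȳ)² = 69.1288
r_3 = -11.1567 / 69.1288 = -0.161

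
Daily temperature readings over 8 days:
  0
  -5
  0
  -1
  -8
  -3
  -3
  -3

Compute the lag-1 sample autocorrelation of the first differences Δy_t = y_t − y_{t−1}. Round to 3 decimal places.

First differences Δy: -5, 5, -1, -7, 5, 0, 0
Mean of differences = -0.4286
Numerator Σ(Δy_t−Δȳ)(Δy_{t+1}−Δȳ) = -57.3265
Denominator Σ(Δy_t−Δȳ)² = 123.7143
r_1(Δy) = -57.3265 / 123.7143 = -0.463

-0.463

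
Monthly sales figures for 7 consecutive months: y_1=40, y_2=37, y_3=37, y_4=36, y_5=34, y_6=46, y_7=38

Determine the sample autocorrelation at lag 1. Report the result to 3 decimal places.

-0.258

Mean ȳ = (40 + 37 + 37 + 36 + 34 + 46 + 38)/7 = 38.2857
Σ(y_t−ȳ)(y_{t+1}−ȳ) = (-2.2041) + (1.6531) + (2.9388) + (9.7959) + (-33.0612) + (-2.2041) = -23.0816
Denominator Σ(y_t−ȳ)² = 89.4286
r_1 = -23.0816 / 89.4286 = -0.258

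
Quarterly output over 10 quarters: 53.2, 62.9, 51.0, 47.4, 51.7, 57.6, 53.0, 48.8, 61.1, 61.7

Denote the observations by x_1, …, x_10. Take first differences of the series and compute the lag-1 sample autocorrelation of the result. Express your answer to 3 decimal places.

-0.235

First differences Δx: 9.7, -11.9, -3.6, 4.3, 5.9, -4.6, -4.2, 12.3, 0.6
Mean of differences = 0.9444
Numerator Σ(Δx_t−Δx̄)(Δx_{t+1}−Δx̄) = -113.9920
Denominator Σ(Δx_t−Δx̄)² = 484.3822
r_1(Δx) = -113.9920 / 484.3822 = -0.235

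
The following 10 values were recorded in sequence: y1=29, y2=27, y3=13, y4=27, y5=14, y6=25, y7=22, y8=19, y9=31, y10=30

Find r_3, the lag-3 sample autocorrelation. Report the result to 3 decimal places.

Mean ȳ = (29 + 27 + 13 + 27 + 14 + 25 + 22 + 19 + 31 + 30)/10 = 23.7000
Σ(y_t−ȳ)(y_{t+3}−ȳ) = (17.4900) + (-32.0100) + (-13.9100) + (-5.6100) + (45.5900) + (9.4900) + (-10.7100) = 10.3300
Denominator Σ(y_t−ȳ)² = 378.1000
r_3 = 10.3300 / 378.1000 = 0.027

0.027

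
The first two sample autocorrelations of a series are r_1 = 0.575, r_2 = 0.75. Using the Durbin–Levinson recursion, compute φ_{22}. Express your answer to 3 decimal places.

0.627

φ_{22} = (r_2 − r_1²) / (1 − r_1²)
r_1² = (0.575)² = 0.330625
Numerator = 0.75 − 0.3306 = 0.4194; denominator = 1 − 0.3306 = 0.6694
φ_{22} = 0.4194 / 0.6694 = 0.627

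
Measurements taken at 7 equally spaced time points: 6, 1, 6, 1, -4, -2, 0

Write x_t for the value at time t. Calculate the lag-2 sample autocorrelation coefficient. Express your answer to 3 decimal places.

Mean x̄ = (6 + 1 + 6 + 1 − 4 − 2 + 0)/7 = 1.1429
Deviations from mean: 4.8571, -0.1429, 4.8571, -0.1429, -5.1429, -3.1429, -1.1429
Numerator Σ_{t=1}^{5}(x_t−x̄)(x_{t+2}−x̄) = 4.9592
Denominator Σ(x_t−x̄)² = 84.8571
r_2 = 4.9592 / 84.8571 = 0.058

0.058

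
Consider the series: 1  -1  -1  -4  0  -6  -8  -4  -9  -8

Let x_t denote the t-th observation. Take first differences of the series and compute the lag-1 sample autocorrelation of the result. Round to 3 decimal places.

First differences Δx: -2, 0, -3, 4, -6, -2, 4, -5, 1
Mean of differences = -1.0000
Numerator Σ(Δx_t−Δx̄)(Δx_{t+1}−Δx̄) = -66.0000
Denominator Σ(Δx_t−Δx̄)² = 102.0000
r_1(Δx) = -66.0000 / 102.0000 = -0.647

-0.647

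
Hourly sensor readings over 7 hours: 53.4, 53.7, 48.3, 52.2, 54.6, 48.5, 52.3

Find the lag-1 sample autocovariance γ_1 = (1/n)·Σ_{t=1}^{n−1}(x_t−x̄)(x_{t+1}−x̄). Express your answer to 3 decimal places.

Mean x̄ = (53.4 + 53.7 + 48.3 + 52.2 + 54.6 + 48.5 + 52.3)/7 = 51.8571
Deviations: 1.5429, 1.8429, -3.5571, 0.3429, 2.7429, -3.3571, 0.4429
Σ_{t=1}^{6}(x_t−x̄)(x_{t+1}−x̄) = -14.6861
γ_1 = -14.6861 / 7 = -2.098

-2.098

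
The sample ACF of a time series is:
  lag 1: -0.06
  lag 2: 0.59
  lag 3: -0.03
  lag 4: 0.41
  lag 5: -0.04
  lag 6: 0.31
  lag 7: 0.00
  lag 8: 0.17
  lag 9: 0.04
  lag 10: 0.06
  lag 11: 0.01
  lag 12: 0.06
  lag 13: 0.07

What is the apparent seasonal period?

2

The largest autocorrelation is r_2 = 0.59, with weaker echoes at lags 4 (0.41), 6 (0.31) and 8 (0.17); the remaining lags stay at or below 0.07.
The dominant spike at lag 2 indicates a seasonal period of 2.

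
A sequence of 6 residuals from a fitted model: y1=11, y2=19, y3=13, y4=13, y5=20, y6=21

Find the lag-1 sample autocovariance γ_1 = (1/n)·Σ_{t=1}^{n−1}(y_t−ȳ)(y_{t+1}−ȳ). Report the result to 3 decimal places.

Mean ȳ = (11 + 19 + 13 + 13 + 20 + 21)/6 = 16.1667
Deviations: -5.1667, 2.8333, -3.1667, -3.1667, 3.8333, 4.8333
Σ_{t=1}^{5}(y_t−ȳ)(y_{t+1}−ȳ) = -7.1944
γ_1 = -7.1944 / 6 = -1.199

-1.199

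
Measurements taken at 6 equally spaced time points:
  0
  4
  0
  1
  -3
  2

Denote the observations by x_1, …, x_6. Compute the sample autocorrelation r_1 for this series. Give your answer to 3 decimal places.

-0.394

Mean x̄ = (0 + 4 + 0 + 1 − 3 + 2)/6 = 0.6667
Deviations from mean: -0.6667, 3.3333, -0.6667, 0.3333, -3.6667, 1.3333
Numerator Σ_{t=1}^{5}(x_t−x̄)(x_{t+1}−x̄) = -10.7778
Denominator Σ(x_t−x̄)² = 27.3333
r_1 = -10.7778 / 27.3333 = -0.394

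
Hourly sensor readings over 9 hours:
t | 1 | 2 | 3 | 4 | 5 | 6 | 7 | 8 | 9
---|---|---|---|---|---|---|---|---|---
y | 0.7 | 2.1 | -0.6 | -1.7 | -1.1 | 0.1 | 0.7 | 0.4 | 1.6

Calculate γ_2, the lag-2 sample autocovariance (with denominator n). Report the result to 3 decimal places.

Mean ȳ = (0.7 + 2.1 − 0.6 − 1.7 − 1.1 + 0.1 + 0.7 + 0.4 + 1.6)/9 = 0.2444
Σ_{t=1}^{7}(y_t−ȳ)(y_{t+2}−ȳ) = -2.5940
γ_2 = -2.5940 / 9 = -0.288

-0.288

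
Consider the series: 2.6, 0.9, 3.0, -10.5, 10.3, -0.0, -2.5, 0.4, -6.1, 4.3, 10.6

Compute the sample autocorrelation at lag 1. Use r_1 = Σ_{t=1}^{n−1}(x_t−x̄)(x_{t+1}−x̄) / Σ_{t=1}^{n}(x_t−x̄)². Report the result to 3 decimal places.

-0.306

Mean x̄ = (2.6 + 0.9 + 3.0 − 10.5 + 10.3 − 0.0 − 2.5 + 0.4 − 6.1 + 4.3 + 10.6)/11 = 1.1818
Numerator Σ_{t=1}^{10}(x_t−x̄)(x_{t+1}−x̄) = -119.8603
Denominator Σ(x_t−x̄)² = 392.0164
r_1 = -119.8603 / 392.0164 = -0.306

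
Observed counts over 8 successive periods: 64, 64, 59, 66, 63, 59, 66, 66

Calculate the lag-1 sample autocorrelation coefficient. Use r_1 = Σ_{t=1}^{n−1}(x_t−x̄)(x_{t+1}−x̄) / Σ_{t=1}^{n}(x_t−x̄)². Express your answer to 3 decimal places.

Mean x̄ = (64 + 64 + 59 + 66 + 63 + 59 + 66 + 66)/8 = 63.3750
Deviations from mean: 0.6250, 0.6250, -4.3750, 2.6250, -0.3750, -4.3750, 2.6250, 2.6250
Σ(x_t−x̄)(x_{t+1}−x̄) = (0.3906) + (-2.7344) + (-11.4844) + (-0.9844) + (1.6406) + (-11.4844) + (6.8906) = -17.7656
Denominator Σ(x_t−x̄)² = 59.8750
r_1 = -17.7656 / 59.8750 = -0.297

-0.297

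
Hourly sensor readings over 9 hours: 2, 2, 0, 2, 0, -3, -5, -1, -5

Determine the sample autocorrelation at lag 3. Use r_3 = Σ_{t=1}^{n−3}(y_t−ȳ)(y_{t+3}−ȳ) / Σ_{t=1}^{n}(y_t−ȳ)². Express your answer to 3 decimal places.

Mean ȳ = (2 + 2 + 0 + 2 + 0 − 3 − 5 − 1 − 5)/9 = -0.8889
Σ(y_t−ȳ)(y_{t+3}−ȳ) = (8.3457) + (2.5679) + (-1.8765) + (-11.8765) + (-0.0988) + (8.6790) = 5.7407
Denominator Σ(y_t−ȳ)² = 64.8889
r_3 = 5.7407 / 64.8889 = 0.088

0.088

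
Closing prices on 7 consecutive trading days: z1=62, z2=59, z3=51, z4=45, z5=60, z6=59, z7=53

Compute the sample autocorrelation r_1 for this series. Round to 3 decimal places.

0.064

Mean z̄ = (62 + 59 + 51 + 45 + 60 + 59 + 53)/7 = 55.5714
Numerator Σ_{t=1}^{6}(z_t−z̄)(z_{t+1}−z̄) = 14.2449
Denominator Σ(z_t−z̄)² = 223.7143
r_1 = 14.2449 / 223.7143 = 0.064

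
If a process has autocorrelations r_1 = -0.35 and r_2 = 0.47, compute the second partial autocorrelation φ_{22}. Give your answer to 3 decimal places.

0.396

φ_{22} = (r_2 − r_1²) / (1 − r_1²)
r_1² = (-0.35)² = 0.1225
Numerator = 0.47 − 0.1225 = 0.3475; denominator = 1 − 0.1225 = 0.8775
φ_{22} = 0.3475 / 0.8775 = 0.396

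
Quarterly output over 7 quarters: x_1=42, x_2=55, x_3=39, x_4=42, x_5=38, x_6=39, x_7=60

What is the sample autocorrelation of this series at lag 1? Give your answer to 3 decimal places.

Mean x̄ = (42 + 55 + 39 + 42 + 38 + 39 + 60)/7 = 45.0000
Numerator Σ_{t=1}^{6}(x_t−x̄)(x_{t+1}−x̄) = -99.0000
Denominator Σ(x_t−x̄)² = 464.0000
r_1 = -99.0000 / 464.0000 = -0.213

-0.213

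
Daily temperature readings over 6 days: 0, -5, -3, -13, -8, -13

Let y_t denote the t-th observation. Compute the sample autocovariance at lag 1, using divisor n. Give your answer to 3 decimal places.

1.667

Mean ȳ = (0 − 5 − 3 − 13 − 8 − 13)/6 = -7.0000
Σ_{t=1}^{5}(y_t−ȳ)(y_{t+1}−ȳ) = 10.0000
γ_1 = 10.0000 / 6 = 1.667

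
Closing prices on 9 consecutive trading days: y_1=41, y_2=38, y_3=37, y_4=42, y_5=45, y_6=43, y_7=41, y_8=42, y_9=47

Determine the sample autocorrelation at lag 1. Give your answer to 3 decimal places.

0.317

Mean ȳ = (41 + 38 + 37 + 42 + 45 + 43 + 41 + 42 + 47)/9 = 41.7778
Numerator Σ_{t=1}^{8}(y_t−ȳ)(y_{t+1}−ȳ) = 24.6173
Denominator Σ(y_t−ȳ)² = 77.5556
r_1 = 24.6173 / 77.5556 = 0.317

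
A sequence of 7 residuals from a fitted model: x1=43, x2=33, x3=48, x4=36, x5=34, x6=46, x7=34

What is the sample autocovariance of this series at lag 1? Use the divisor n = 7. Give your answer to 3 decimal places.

-22.901

Mean x̄ = (43 + 33 + 48 + 36 + 34 + 46 + 34)/7 = 39.1429
Σ_{t=1}^{6}(x_t−x̄)(x_{t+1}−x̄) = -160.3061
γ_1 = -160.3061 / 7 = -22.901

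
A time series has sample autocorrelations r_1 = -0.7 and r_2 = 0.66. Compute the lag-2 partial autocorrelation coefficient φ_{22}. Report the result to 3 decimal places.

0.333

φ_{22} = (r_2 − r_1²) / (1 − r_1²)
r_1² = (-0.7)² = 0.49
Numerator = 0.66 − 0.4900 = 0.1700; denominator = 1 − 0.4900 = 0.5100
φ_{22} = 0.1700 / 0.5100 = 0.333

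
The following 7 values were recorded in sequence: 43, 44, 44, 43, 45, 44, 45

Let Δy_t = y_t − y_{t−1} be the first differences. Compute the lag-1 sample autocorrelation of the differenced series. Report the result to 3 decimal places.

-0.697

First differences Δy: 1, 0, -1, 2, -1, 1
Mean of differences = 0.3333
Numerator Σ(Δy_t−Δȳ)(Δy_{t+1}−Δȳ) = -5.1111
Denominator Σ(Δy_t−Δȳ)² = 7.3333
r_1(Δy) = -5.1111 / 7.3333 = -0.697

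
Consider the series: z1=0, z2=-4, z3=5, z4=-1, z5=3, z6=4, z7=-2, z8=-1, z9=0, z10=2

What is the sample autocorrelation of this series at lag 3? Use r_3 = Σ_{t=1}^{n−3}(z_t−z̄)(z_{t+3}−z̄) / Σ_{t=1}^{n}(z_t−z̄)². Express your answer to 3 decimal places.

-0.007

Mean z̄ = (0 − 4 + 5 − 1 + 3 + 4 − 2 − 1 + 0 + 2)/10 = 0.6000
Numerator Σ_{t=1}^{7}(z_t−z̄)(z_{t+3}−z̄) = -0.4800
Denominator Σ(z_t−z̄)² = 72.4000
r_3 = -0.4800 / 72.4000 = -0.007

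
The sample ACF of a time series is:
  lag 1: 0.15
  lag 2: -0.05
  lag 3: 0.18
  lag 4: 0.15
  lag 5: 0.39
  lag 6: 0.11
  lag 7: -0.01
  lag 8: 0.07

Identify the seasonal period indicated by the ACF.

5

The largest autocorrelation is r_5 = 0.39; the remaining lags stay at or below 0.18.
The dominant spike at lag 5 indicates a seasonal period of 5.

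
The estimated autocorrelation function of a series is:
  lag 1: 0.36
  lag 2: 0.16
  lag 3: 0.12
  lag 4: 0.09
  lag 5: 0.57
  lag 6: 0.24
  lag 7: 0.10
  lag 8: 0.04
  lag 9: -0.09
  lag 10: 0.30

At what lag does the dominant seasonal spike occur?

5

The largest autocorrelation is r_5 = 0.57; the remaining lags stay at or below 0.36. The elevated value at lag 1 (0.36), dropping to 0.16 at lag 2, reflects decaying short-term dependence rather than seasonality.
The dominant spike at lag 5 indicates a seasonal period of 5.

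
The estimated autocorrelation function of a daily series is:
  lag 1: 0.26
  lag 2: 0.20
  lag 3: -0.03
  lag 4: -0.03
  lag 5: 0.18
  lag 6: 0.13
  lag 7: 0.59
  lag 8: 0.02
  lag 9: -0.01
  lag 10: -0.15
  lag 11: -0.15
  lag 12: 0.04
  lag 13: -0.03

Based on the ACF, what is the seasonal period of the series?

7

The largest autocorrelation is r_7 = 0.59; the remaining lags stay at or below 0.26. The elevated value at lag 1 (0.26), dropping to 0.20 at lag 2, reflects decaying short-term dependence rather than seasonality.
The dominant spike at lag 7 indicates a seasonal period of 7.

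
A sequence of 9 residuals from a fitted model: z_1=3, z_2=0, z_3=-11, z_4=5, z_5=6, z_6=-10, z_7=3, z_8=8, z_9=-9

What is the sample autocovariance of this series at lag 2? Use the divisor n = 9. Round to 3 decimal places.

Mean z̄ = (3 + 0 − 11 + 5 + 6 − 10 + 3 + 8 − 9)/9 = -0.5556
Σ_{t=1}^{7}(z_t−z̄)(z_{t+2}−z̄) = -242.5062
γ_2 = -242.5062 / 9 = -26.945

-26.945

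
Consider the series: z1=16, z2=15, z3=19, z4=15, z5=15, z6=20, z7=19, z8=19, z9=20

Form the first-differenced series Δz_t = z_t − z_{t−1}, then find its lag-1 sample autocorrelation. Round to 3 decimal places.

First differences Δz: -1, 4, -4, 0, 5, -1, 0, 1
Mean of differences = 0.5000
Numerator Σ(Δz_t−Δz̄)(Δz_{t+1}−Δz̄) = -27.2500
Denominator Σ(Δz_t−Δz̄)² = 58.0000
r_1(Δz) = -27.2500 / 58.0000 = -0.470

-0.470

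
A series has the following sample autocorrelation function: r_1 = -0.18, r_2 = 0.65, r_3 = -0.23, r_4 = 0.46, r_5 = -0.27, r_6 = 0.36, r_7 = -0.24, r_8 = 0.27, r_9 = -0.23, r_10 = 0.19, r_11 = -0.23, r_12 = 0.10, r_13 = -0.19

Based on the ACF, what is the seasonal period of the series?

2

The largest autocorrelation is r_2 = 0.65, with weaker echoes at lags 4 (0.46), 6 (0.36), 8 (0.27) and 10 (0.19); the remaining lags stay at or below 0.10.
The dominant spike at lag 2 indicates a seasonal period of 2.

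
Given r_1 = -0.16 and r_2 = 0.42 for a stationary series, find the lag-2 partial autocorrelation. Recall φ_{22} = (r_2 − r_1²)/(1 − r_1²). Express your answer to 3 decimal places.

φ_{22} = (r_2 − r_1²) / (1 − r_1²)
r_1² = (-0.16)² = 0.0256
Numerator = 0.42 − 0.0256 = 0.3944; denominator = 1 − 0.0256 = 0.9744
φ_{22} = 0.3944 / 0.9744 = 0.405

0.405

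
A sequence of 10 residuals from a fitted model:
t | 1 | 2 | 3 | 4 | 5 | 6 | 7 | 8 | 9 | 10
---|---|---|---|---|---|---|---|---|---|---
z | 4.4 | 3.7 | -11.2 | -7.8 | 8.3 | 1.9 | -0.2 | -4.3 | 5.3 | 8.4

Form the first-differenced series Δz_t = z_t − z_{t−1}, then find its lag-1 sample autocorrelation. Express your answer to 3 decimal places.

First differences Δz: -0.7, -14.9, 3.4, 16.1, -6.4, -2.1, -4.1, 9.6, 3.1
Mean of differences = 0.4444
Numerator Σ(Δz_t−Δz̄)(Δz_{t+1}−Δz̄) = -76.9886
Denominator Σ(Δz_t−Δz̄)² = 655.4422
r_1(Δz) = -76.9886 / 655.4422 = -0.117

-0.117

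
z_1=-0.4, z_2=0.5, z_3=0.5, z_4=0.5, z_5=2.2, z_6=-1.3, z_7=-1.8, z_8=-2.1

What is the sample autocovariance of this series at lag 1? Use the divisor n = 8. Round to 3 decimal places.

Mean z̄ = (-0.4 + 0.5 + 0.5 + 0.5 + 2.2 − 1.3 − 1.8 − 2.1)/8 = -0.2375
Σ_{t=1}^{7}(z_t−z̄)(z_{t+1}−z̄) = 4.7461
γ_1 = 4.7461 / 8 = 0.593

0.593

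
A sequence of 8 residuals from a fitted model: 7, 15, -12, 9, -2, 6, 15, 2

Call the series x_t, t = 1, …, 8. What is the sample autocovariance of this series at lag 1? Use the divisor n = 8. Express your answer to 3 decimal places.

Mean x̄ = (7 + 15 − 12 + 9 − 2 + 6 + 15 + 2)/8 = 5.0000
Σ_{t=1}^{7}(x_t−x̄)(x_{t+1}−x̄) = -273.0000
γ_1 = -273.0000 / 8 = -34.125

-34.125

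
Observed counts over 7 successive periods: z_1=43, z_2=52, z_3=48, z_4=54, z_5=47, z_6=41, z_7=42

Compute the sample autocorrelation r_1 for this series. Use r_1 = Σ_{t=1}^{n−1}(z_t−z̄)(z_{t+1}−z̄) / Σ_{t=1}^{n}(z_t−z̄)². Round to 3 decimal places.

0.158

Mean z̄ = (43 + 52 + 48 + 54 + 47 + 41 + 42)/7 = 46.7143
Deviations from mean: -3.7143, 5.2857, 1.2857, 7.2857, 0.2857, -5.7143, -4.7143
Σ(z_t−z̄)(z_{t+1}−z̄) = (-19.6327) + (6.7959) + (9.3673) + (2.0816) + (-1.6327) + (26.9388) = 23.9184
Denominator Σ(z_t−z̄)² = 151.4286
r_1 = 23.9184 / 151.4286 = 0.158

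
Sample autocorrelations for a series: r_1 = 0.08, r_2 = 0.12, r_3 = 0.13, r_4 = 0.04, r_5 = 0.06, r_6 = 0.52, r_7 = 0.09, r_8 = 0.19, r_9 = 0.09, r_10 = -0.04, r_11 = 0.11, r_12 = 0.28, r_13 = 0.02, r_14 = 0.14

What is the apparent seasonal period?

The largest autocorrelation is r_6 = 0.52, with a weaker echo at lag 12 (0.28); the remaining lags stay at or below 0.19.
The dominant spike at lag 6 indicates a seasonal period of 6.

6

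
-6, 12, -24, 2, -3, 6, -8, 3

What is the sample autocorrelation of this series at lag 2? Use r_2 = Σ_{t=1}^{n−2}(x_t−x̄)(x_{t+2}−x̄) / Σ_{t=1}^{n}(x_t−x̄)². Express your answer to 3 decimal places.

0.288

Mean x̄ = (-6 + 12 − 24 + 2 − 3 + 6 − 8 + 3)/8 = -2.2500
Deviations from mean: -3.7500, 14.2500, -21.7500, 4.2500, -0.7500, 8.2500, -5.7500, 5.2500
Σ(x_t−x̄)(x_{t+2}−x̄) = (81.5625) + (60.5625) + (16.3125) + (35.0625) + (4.3125) + (43.3125) = 241.1250
Denominator Σ(x_t−x̄)² = 837.5000
r_2 = 241.1250 / 837.5000 = 0.288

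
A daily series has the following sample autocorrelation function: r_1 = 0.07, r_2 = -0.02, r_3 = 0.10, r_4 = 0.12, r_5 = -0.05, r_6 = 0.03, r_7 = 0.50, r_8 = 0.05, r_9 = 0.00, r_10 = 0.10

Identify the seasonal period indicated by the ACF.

The largest autocorrelation is r_7 = 0.50; the remaining lags stay at or below 0.12.
The dominant spike at lag 7 indicates a seasonal period of 7.

7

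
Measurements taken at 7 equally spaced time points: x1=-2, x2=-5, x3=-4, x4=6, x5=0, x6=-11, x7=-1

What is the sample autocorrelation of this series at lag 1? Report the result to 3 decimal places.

-0.142

Mean x̄ = (-2 − 5 − 4 + 6 + 0 − 11 − 1)/7 = -2.4286
Deviations from mean: 0.4286, -2.5714, -1.5714, 8.4286, 2.4286, -8.5714, 1.4286
Σ(x_t−x̄)(x_{t+1}−x̄) = (-1.1020) + (4.0408) + (-13.2449) + (20.4694) + (-20.8163) + (-12.2449) = -22.8980
Denominator Σ(x_t−x̄)² = 161.7143
r_1 = -22.8980 / 161.7143 = -0.142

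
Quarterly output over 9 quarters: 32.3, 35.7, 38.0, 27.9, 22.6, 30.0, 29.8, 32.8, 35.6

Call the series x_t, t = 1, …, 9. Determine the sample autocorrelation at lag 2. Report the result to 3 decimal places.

Mean x̄ = (32.3 + 35.7 + 38.0 + 27.9 + 22.6 + 30.0 + 29.8 + 32.8 + 35.6)/9 = 31.6333
Numerator Σ_{t=1}^{7}(x_t−x̄)(x_{t+2}−x̄) = -54.9689
Denominator Σ(x_t−x̄)² = 176.1800
r_2 = -54.9689 / 176.1800 = -0.312

-0.312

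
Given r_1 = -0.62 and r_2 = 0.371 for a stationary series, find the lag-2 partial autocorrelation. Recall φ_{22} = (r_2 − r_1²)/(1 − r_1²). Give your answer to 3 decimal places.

φ_{22} = (r_2 − r_1²) / (1 − r_1²)
r_1² = (-0.62)² = 0.3844
Numerator = 0.371 − 0.3844 = -0.0134; denominator = 1 − 0.3844 = 0.6156
φ_{22} = -0.0134 / 0.6156 = -0.022

-0.022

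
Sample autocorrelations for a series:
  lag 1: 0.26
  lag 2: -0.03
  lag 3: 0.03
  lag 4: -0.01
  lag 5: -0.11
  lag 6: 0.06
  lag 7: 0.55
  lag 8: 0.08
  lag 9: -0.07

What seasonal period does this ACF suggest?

7

The largest autocorrelation is r_7 = 0.55; the remaining lags stay at or below 0.26.
The dominant spike at lag 7 indicates a seasonal period of 7.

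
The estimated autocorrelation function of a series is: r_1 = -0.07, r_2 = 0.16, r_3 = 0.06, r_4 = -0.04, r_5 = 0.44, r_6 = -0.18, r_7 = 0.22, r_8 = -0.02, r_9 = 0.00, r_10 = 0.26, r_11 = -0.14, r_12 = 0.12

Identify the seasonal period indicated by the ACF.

5

The largest autocorrelation is r_5 = 0.44, with a weaker echo at lag 10 (0.26); the remaining lags stay at or below 0.22.
The dominant spike at lag 5 indicates a seasonal period of 5.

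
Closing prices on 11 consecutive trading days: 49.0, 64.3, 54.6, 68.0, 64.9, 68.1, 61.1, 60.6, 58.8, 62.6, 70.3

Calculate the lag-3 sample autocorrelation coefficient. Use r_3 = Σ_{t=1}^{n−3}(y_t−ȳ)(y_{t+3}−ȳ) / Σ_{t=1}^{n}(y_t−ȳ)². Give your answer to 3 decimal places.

Mean ȳ = (49.0 + 64.3 + 54.6 + 68.0 + 64.9 + 68.1 + 61.1 + 60.6 + 58.8 + 62.6 + 70.3)/11 = 62.0273
Numerator Σ_{t=1}^{8}(y_t−ȳ)(y_{t+3}−ȳ) = -157.9586
Denominator Σ(y_t−ȳ)² = 392.9218
r_3 = -157.9586 / 392.9218 = -0.402

-0.402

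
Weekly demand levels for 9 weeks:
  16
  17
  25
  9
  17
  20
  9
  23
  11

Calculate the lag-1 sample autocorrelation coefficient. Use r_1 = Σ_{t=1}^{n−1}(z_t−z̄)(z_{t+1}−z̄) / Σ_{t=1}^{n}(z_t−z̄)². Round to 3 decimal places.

Mean z̄ = (16 + 17 + 25 + 9 + 17 + 20 + 9 + 23 + 11)/9 = 16.3333
Numerator Σ_{t=1}^{8}(z_t−z̄)(z_{t+1}−z̄) = -171.7778
Denominator Σ(z_t−z̄)² = 270.0000
r_1 = -171.7778 / 270.0000 = -0.636

-0.636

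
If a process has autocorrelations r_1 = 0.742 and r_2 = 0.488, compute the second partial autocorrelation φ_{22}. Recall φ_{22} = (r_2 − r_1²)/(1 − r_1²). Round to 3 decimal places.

φ_{22} = (r_2 − r_1²) / (1 − r_1²)
r_1² = (0.742)² = 0.550564
Numerator = 0.488 − 0.5506 = -0.0626; denominator = 1 − 0.5506 = 0.4494
φ_{22} = -0.0626 / 0.4494 = -0.139

-0.139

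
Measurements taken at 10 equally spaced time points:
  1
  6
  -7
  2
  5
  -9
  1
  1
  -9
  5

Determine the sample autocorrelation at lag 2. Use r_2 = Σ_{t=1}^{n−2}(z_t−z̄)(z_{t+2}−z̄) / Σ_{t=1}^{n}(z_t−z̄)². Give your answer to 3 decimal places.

Mean z̄ = (1 + 6 − 7 + 2 + 5 − 9 + 1 + 1 − 9 + 5)/10 = -0.4000
Numerator Σ_{t=1}^{8}(z_t−z̄)(z_{t+2}−z̄) = -59.1200
Denominator Σ(z_t−z̄)² = 302.4000
r_2 = -59.1200 / 302.4000 = -0.196

-0.196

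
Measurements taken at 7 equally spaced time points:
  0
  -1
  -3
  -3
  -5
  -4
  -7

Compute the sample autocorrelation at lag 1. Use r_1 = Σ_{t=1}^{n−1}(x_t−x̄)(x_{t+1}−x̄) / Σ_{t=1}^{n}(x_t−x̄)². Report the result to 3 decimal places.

Mean x̄ = (0 − 1 − 3 − 3 − 5 − 4 − 7)/7 = -3.2857
Deviations from mean: 3.2857, 2.2857, 0.2857, 0.2857, -1.7143, -0.7143, -3.7143
Numerator Σ_{t=1}^{6}(x_t−x̄)(x_{t+1}−x̄) = 11.6327
Denominator Σ(x_t−x̄)² = 33.4286
r_1 = 11.6327 / 33.4286 = 0.348

0.348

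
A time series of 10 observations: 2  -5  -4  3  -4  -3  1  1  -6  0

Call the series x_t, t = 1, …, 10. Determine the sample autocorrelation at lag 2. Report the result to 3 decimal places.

-0.450

Mean x̄ = (2 − 5 − 4 + 3 − 4 − 3 + 1 + 1 − 6 + 0)/10 = -1.5000
Numerator Σ_{t=1}^{8}(x_t−x̄)(x_{t+2}−x̄) = -42.5000
Denominator Σ(x_t−x̄)² = 94.5000
r_2 = -42.5000 / 94.5000 = -0.450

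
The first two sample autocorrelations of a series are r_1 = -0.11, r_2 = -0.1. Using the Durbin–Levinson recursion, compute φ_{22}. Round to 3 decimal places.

φ_{22} = (r_2 − r_1²) / (1 − r_1²)
r_1² = (-0.11)² = 0.0121
Numerator = -0.1 − 0.0121 = -0.1121; denominator = 1 − 0.0121 = 0.9879
φ_{22} = -0.1121 / 0.9879 = -0.113

-0.113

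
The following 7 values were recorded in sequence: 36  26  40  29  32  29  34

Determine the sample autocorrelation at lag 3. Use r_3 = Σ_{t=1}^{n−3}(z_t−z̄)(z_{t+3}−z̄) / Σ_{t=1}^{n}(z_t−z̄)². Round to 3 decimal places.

-0.301

Mean z̄ = (36 + 26 + 40 + 29 + 32 + 29 + 34)/7 = 32.2857
Numerator Σ_{t=1}^{4}(z_t−z̄)(z_{t+3}−z̄) = -41.3878
Denominator Σ(z_t−z̄)² = 137.4286
r_3 = -41.3878 / 137.4286 = -0.301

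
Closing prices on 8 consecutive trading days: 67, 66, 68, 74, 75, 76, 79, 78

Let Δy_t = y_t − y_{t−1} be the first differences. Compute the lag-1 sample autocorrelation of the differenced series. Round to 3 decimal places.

First differences Δy: -1, 2, 6, 1, 1, 3, -1
Mean of differences = 1.5714
Numerator Σ(Δy_t−Δȳ)(Δy_{t+1}−Δȳ) = -5.8980
Denominator Σ(Δy_t−Δȳ)² = 35.7143
r_1(Δy) = -5.8980 / 35.7143 = -0.165

-0.165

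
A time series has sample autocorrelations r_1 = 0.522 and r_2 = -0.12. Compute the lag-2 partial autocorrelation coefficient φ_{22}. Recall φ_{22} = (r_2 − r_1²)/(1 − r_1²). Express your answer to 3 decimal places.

φ_{22} = (r_2 − r_1²) / (1 − r_1²)
r_1² = (0.522)² = 0.272484
Numerator = -0.12 − 0.2725 = -0.3925; denominator = 1 − 0.2725 = 0.7275
φ_{22} = -0.3925 / 0.7275 = -0.539

-0.539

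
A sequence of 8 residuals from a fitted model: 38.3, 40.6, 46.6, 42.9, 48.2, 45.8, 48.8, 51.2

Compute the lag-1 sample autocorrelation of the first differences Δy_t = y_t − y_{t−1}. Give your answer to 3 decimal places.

First differences Δy: 2.3, 6.0, -3.7, 5.3, -2.4, 3.0, 2.4
Mean of differences = 1.8429
Numerator Σ(Δy_t−Δȳ)(Δy_{t+1}−Δȳ) = -59.2376
Denominator Σ(Δy_t−Δȳ)² = 79.8171
r_1(Δy) = -59.2376 / 79.8171 = -0.742

-0.742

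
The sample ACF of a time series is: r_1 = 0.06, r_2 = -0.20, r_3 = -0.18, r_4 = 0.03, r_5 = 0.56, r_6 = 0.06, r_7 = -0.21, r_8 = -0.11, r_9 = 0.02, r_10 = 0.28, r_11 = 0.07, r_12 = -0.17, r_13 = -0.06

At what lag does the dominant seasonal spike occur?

5

The largest autocorrelation is r_5 = 0.56, with a weaker echo at lag 10 (0.28); the remaining lags stay at or below 0.07.
The dominant spike at lag 5 indicates a seasonal period of 5.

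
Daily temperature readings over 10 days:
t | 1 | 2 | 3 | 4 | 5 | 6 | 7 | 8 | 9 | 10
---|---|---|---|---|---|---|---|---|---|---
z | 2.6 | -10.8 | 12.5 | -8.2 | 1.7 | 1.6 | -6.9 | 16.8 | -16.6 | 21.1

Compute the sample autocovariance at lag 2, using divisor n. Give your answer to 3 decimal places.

Mean z̄ = (2.6 − 10.8 + 12.5 − 8.2 + 1.7 + 1.6 − 6.9 + 16.8 − 16.6 + 21.1)/10 = 1.3800
Σ_{t=1}^{8}(z_t−z̄)(z_{t+2}−z̄) = 585.4012
γ_2 = 585.4012 / 10 = 58.540

58.540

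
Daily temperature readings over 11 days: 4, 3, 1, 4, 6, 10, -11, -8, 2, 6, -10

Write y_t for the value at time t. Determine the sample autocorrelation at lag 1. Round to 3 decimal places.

Mean ȳ = (4 + 3 + 1 + 4 + 6 + 10 − 11 − 8 + 2 + 6 − 10)/11 = 0.6364
Numerator Σ_{t=1}^{10}(y_t−ȳ)(y_{t+1}−ȳ) = 8.3223
Denominator Σ(y_t−ȳ)² = 498.5455
r_1 = 8.3223 / 498.5455 = 0.017

0.017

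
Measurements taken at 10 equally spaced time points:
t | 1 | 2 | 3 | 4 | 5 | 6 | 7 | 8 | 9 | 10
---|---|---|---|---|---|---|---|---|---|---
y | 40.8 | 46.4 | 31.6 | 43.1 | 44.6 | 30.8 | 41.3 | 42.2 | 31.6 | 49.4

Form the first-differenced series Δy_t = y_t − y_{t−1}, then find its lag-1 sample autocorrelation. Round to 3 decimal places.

First differences Δy: 5.6, -14.8, 11.5, 1.5, -13.8, 10.5, 0.9, -10.6, 17.8
Mean of differences = 0.9556
Numerator Σ(Δy_t−Δȳ)(Δy_{t+1}−Δȳ) = -576.9709
Denominator Σ(Δy_t−Δȳ)² = 1107.3822
r_1(Δy) = -576.9709 / 1107.3822 = -0.521

-0.521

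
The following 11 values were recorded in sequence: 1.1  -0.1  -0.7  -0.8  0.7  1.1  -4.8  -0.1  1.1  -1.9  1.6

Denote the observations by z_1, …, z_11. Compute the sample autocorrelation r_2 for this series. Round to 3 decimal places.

Mean z̄ = (1.1 − 0.1 − 0.7 − 0.8 + 0.7 + 1.1 − 4.8 − 0.1 + 1.1 − 1.9 + 1.6)/11 = -0.2545
Numerator Σ_{t=1}^{9}(z_t−z̄)(z_{t+2}−z̄) = -9.8805
Denominator Σ(z_t−z̄)² = 33.7673
r_2 = -9.8805 / 33.7673 = -0.293

-0.293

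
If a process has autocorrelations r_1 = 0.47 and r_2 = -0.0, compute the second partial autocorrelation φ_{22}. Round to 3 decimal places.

-0.284

φ_{22} = (r_2 − r_1²) / (1 − r_1²)
r_1² = (0.47)² = 0.2209
Numerator = -0.0 − 0.2209 = -0.2209; denominator = 1 − 0.2209 = 0.7791
φ_{22} = -0.2209 / 0.7791 = -0.284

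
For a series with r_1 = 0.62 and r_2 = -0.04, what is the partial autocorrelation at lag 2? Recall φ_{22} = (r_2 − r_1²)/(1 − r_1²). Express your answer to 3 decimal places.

φ_{22} = (r_2 − r_1²) / (1 − r_1²)
r_1² = (0.62)² = 0.3844
Numerator = -0.04 − 0.3844 = -0.4244; denominator = 1 − 0.3844 = 0.6156
φ_{22} = -0.4244 / 0.6156 = -0.689

-0.689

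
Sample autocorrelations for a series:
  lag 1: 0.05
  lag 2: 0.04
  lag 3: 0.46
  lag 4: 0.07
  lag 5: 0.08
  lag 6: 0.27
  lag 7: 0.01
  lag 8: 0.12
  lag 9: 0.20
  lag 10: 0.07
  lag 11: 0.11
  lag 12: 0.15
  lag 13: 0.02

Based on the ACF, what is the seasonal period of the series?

The largest autocorrelation is r_3 = 0.46, with weaker echoes at lags 6 (0.27), 9 (0.20) and 12 (0.15); the remaining lags stay at or below 0.12.
The dominant spike at lag 3 indicates a seasonal period of 3.

3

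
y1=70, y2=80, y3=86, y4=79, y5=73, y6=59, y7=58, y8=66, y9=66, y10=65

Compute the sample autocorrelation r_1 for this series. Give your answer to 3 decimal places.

Mean ȳ = (70 + 80 + 86 + 79 + 73 + 59 + 58 + 66 + 66 + 65)/10 = 70.2000
Numerator Σ_{t=1}^{9}(y_t−ȳ)(y_{t+1}−ȳ) = 512.5600
Denominator Σ(y_t−ȳ)² = 767.6000
r_1 = 512.5600 / 767.6000 = 0.668

0.668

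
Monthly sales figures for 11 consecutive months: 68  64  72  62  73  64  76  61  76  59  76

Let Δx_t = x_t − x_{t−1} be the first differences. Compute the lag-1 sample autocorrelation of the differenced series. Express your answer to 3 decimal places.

-0.888

First differences Δx: -4, 8, -10, 11, -9, 12, -15, 15, -17, 17
Mean of differences = 0.8000
Numerator Σ(Δx_t−Δx̄)(Δx_{t+1}−Δx̄) = -1374.6400
Denominator Σ(Δx_t−Δx̄)² = 1547.6000
r_1(Δx) = -1374.6400 / 1547.6000 = -0.888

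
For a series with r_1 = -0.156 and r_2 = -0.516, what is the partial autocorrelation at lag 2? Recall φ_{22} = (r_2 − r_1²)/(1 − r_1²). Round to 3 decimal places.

-0.554

φ_{22} = (r_2 − r_1²) / (1 − r_1²)
r_1² = (-0.156)² = 0.024336
Numerator = -0.516 − 0.0243 = -0.5403; denominator = 1 − 0.0243 = 0.9757
φ_{22} = -0.5403 / 0.9757 = -0.554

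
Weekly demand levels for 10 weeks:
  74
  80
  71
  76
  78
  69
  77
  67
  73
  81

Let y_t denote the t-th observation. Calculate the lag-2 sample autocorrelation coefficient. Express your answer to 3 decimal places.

-0.062

Mean ȳ = (74 + 80 + 71 + 76 + 78 + 69 + 77 + 67 + 73 + 81)/10 = 74.6000
Numerator Σ_{t=1}^{8}(y_t−ȳ)(y_{t+2}−ȳ) = -12.1200
Denominator Σ(y_t−ȳ)² = 194.4000
r_2 = -12.1200 / 194.4000 = -0.062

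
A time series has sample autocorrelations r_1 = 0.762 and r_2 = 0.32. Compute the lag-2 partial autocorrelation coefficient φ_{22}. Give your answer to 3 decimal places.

φ_{22} = (r_2 − r_1²) / (1 − r_1²)
r_1² = (0.762)² = 0.580644
Numerator = 0.32 − 0.5806 = -0.2606; denominator = 1 − 0.5806 = 0.4194
φ_{22} = -0.2606 / 0.4194 = -0.622

-0.622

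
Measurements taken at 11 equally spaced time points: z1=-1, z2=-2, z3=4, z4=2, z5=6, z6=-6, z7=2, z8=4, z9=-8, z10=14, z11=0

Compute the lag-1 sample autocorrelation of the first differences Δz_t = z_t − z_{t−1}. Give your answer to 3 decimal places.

First differences Δz: -1, 6, -2, 4, -12, 8, 2, -12, 22, -14
Mean of differences = 0.1000
Numerator Σ(Δz_t−Δz̄)(Δz_{t+1}−Δz̄) = -751.6100
Denominator Σ(Δz_t−Δz̄)² = 1092.9000
r_1(Δz) = -751.6100 / 1092.9000 = -0.688

-0.688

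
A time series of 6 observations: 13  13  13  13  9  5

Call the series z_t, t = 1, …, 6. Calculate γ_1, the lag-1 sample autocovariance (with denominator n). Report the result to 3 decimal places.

Mean z̄ = (13 + 13 + 13 + 13 + 9 + 5)/6 = 11.0000
Σ_{t=1}^{5}(z_t−z̄)(z_{t+1}−z̄) = 20.0000
γ_1 = 20.0000 / 6 = 3.333

3.333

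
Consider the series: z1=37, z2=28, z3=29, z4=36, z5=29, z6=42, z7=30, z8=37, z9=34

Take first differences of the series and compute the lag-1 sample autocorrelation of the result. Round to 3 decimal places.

-0.727

First differences Δz: -9, 1, 7, -7, 13, -12, 7, -3
Mean of differences = -0.3750
Numerator Σ(Δz_t−Δz̄)(Δz_{t+1}−Δz̄) = -399.7656
Denominator Σ(Δz_t−Δz̄)² = 549.8750
r_1(Δz) = -399.7656 / 549.8750 = -0.727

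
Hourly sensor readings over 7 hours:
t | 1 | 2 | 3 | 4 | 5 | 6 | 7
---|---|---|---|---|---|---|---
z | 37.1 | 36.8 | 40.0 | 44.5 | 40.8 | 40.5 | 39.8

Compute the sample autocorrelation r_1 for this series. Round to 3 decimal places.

Mean z̄ = (37.1 + 36.8 + 40.0 + 44.5 + 40.8 + 40.5 + 39.8)/7 = 39.9286
Deviations from mean: -2.8286, -3.1286, 0.0714, 4.5714, 0.8714, 0.5714, -0.1286
Numerator Σ_{t=1}^{6}(z_t−z̄)(z_{t+1}−z̄) = 13.3606
Denominator Σ(z_t−z̄)² = 39.7943
r_1 = 13.3606 / 39.7943 = 0.336

0.336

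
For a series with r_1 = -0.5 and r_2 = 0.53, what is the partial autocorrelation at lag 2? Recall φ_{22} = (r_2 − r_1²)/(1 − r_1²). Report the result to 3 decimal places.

0.373

φ_{22} = (r_2 − r_1²) / (1 − r_1²)
r_1² = (-0.5)² = 0.25
Numerator = 0.53 − 0.2500 = 0.2800; denominator = 1 − 0.2500 = 0.7500
φ_{22} = 0.2800 / 0.7500 = 0.373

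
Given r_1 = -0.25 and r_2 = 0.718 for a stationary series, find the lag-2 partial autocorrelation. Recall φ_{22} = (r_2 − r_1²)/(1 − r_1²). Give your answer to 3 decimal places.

0.699

φ_{22} = (r_2 − r_1²) / (1 − r_1²)
r_1² = (-0.25)² = 0.0625
Numerator = 0.718 − 0.0625 = 0.6555; denominator = 1 − 0.0625 = 0.9375
φ_{22} = 0.6555 / 0.9375 = 0.699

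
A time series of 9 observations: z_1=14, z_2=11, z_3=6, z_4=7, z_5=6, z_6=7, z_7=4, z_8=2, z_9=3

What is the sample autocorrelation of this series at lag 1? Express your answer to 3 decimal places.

Mean z̄ = (14 + 11 + 6 + 7 + 6 + 7 + 4 + 2 + 3)/9 = 6.6667
Numerator Σ_{t=1}^{8}(z_t−z̄)(z_{t+1}−z̄) = 56.8889
Denominator Σ(z_t−z̄)² = 116.0000
r_1 = 56.8889 / 116.0000 = 0.490

0.490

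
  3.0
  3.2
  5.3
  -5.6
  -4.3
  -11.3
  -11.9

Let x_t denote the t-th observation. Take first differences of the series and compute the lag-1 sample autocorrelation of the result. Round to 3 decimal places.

-0.610

First differences Δx: 0.2, 2.1, -10.9, 1.3, -7.0, -0.6
Mean of differences = -2.4833
Numerator Σ(Δx_t−Δx̄)(Δx_{t+1}−Δx̄) = -83.7153
Denominator Σ(Δx_t−Δx̄)² = 137.3083
r_1(Δx) = -83.7153 / 137.3083 = -0.610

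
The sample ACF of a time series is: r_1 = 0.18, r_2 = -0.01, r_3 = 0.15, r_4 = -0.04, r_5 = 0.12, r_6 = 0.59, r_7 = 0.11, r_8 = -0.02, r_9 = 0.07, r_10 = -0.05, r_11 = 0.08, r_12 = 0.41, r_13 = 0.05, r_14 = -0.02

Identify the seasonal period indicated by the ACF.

6

The largest autocorrelation is r_6 = 0.59, with a weaker echo at lag 12 (0.41); the remaining lags stay at or below 0.18.
The dominant spike at lag 6 indicates a seasonal period of 6.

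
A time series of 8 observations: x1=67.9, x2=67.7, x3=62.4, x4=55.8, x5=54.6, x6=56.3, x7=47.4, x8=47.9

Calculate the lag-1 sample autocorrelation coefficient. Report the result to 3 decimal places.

Mean x̄ = (67.9 + 67.7 + 62.4 + 55.8 + 54.6 + 56.3 + 47.4 + 47.9)/8 = 57.5000
Numerator Σ_{t=1}^{7}(x_t−x̄)(x_{t+1}−x̄) = 265.2200
Denominator Σ(x_t−x̄)² = 443.1200
r_1 = 265.2200 / 443.1200 = 0.599

0.599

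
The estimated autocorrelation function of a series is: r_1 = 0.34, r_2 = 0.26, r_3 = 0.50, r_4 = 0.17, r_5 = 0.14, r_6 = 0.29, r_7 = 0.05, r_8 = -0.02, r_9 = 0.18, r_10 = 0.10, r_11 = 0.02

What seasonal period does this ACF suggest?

The largest autocorrelation is r_3 = 0.50; the remaining lags stay at or below 0.34. The elevated value at lag 1 (0.34), dropping to 0.26 at lag 2, reflects decaying short-term dependence rather than seasonality.
The dominant spike at lag 3 indicates a seasonal period of 3.

3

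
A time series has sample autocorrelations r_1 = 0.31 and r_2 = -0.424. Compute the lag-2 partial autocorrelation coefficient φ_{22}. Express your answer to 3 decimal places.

φ_{22} = (r_2 − r_1²) / (1 − r_1²)
r_1² = (0.31)² = 0.0961
Numerator = -0.424 − 0.0961 = -0.5201; denominator = 1 − 0.0961 = 0.9039
φ_{22} = -0.5201 / 0.9039 = -0.575

-0.575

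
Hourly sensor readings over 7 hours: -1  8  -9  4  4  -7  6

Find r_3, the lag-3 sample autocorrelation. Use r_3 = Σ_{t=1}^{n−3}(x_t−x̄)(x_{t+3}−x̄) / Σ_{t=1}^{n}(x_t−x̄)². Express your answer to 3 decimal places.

Mean x̄ = (-1 + 8 − 9 + 4 + 4 − 7 + 6)/7 = 0.7143
Deviations from mean: -1.7143, 7.2857, -9.7143, 3.2857, 3.2857, -7.7143, 5.2857
Σ(x_t−x̄)(x_{t+3}−x̄) = (-5.6327) + (23.9388) + (74.9388) + (17.3673) = 110.6122
Denominator Σ(x_t−x̄)² = 259.4286
r_3 = 110.6122 / 259.4286 = 0.426

0.426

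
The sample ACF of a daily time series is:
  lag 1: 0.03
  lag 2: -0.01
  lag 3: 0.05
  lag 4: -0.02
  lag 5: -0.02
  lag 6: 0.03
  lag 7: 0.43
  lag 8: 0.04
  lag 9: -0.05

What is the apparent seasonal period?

7

The largest autocorrelation is r_7 = 0.43; the remaining lags stay at or below 0.05.
The dominant spike at lag 7 indicates a seasonal period of 7.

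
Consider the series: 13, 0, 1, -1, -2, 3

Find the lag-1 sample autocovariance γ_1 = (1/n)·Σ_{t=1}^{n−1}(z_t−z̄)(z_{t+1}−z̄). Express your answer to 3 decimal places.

-0.963

Mean z̄ = (13 + 0 + 1 − 1 − 2 + 3)/6 = 2.3333
Σ_{t=1}^{5}(z_t−z̄)(z_{t+1}−z̄) = -5.7778
γ_1 = -5.7778 / 6 = -0.963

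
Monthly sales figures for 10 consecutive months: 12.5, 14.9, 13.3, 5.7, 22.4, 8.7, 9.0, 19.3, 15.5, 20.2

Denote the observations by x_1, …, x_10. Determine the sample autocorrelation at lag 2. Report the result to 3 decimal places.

Mean x̄ = (12.5 + 14.9 + 13.3 + 5.7 + 22.4 + 8.7 + 9.0 + 19.3 + 15.5 + 20.2)/10 = 14.1500
Numerator Σ_{t=1}^{8}(x_t−x̄)(x_{t+2}−x̄) = -12.2450
Denominator Σ(x_t−x̄)² = 264.6450
r_2 = -12.2450 / 264.6450 = -0.046

-0.046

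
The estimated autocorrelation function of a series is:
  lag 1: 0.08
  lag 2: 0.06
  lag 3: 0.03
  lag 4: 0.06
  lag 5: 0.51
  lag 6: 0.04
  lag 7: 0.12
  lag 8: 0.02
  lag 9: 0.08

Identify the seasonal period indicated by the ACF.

The largest autocorrelation is r_5 = 0.51; the remaining lags stay at or below 0.12.
The dominant spike at lag 5 indicates a seasonal period of 5.

5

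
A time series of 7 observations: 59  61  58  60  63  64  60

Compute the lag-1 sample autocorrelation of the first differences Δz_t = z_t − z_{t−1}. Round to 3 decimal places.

-0.176

First differences Δz: 2, -3, 2, 3, 1, -4
Mean of differences = 0.1667
Numerator Σ(Δz_t−Δz̄)(Δz_{t+1}−Δz̄) = -7.5278
Denominator Σ(Δz_t−Δz̄)² = 42.8333
r_1(Δz) = -7.5278 / 42.8333 = -0.176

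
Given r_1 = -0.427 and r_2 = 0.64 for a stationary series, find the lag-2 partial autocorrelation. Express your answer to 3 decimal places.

0.560

φ_{22} = (r_2 − r_1²) / (1 − r_1²)
r_1² = (-0.427)² = 0.182329
Numerator = 0.64 − 0.1823 = 0.4577; denominator = 1 − 0.1823 = 0.8177
φ_{22} = 0.4577 / 0.8177 = 0.560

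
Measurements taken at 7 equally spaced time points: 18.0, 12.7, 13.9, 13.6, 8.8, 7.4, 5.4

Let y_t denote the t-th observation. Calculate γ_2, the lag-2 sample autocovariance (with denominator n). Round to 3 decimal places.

2.809

Mean ȳ = (18.0 + 12.7 + 13.9 + 13.6 + 8.8 + 7.4 + 5.4)/7 = 11.4000
Σ_{t=1}^{5}(y_t−ȳ)(y_{t+2}−ȳ) = 19.6600
γ_2 = 19.6600 / 7 = 2.809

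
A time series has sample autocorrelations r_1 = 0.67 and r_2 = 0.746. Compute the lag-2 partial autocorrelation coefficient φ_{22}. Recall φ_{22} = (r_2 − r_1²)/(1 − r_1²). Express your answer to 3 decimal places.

0.539

φ_{22} = (r_2 − r_1²) / (1 − r_1²)
r_1² = (0.67)² = 0.4489
Numerator = 0.746 − 0.4489 = 0.2971; denominator = 1 − 0.4489 = 0.5511
φ_{22} = 0.2971 / 0.5511 = 0.539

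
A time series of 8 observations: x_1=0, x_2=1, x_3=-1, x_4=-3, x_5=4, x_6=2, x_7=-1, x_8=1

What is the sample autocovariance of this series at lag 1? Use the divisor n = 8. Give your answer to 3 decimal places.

Mean x̄ = (0 + 1 − 1 − 3 + 4 + 2 − 1 + 1)/8 = 0.3750
Σ_{t=1}^{7}(x_t−x̄)(x_{t+1}−x̄) = -5.8906
γ_1 = -5.8906 / 8 = -0.736

-0.736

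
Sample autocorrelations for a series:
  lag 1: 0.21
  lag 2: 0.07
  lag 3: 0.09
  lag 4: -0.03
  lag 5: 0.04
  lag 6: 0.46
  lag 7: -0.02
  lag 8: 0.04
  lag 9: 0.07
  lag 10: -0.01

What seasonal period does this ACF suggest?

The largest autocorrelation is r_6 = 0.46; the remaining lags stay at or below 0.21. The elevated value at lag 1 (0.21), dropping to 0.07 at lag 2, reflects decaying short-term dependence rather than seasonality.
The dominant spike at lag 6 indicates a seasonal period of 6.

6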